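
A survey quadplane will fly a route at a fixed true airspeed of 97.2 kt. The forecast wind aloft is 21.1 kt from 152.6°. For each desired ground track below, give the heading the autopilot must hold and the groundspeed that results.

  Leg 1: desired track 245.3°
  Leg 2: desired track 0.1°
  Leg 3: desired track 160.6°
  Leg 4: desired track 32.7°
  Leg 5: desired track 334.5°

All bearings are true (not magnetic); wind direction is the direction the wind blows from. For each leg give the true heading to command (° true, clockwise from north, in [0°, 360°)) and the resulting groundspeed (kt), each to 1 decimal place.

Leg 1: desired track 245.3°; wind correction -12.5° → command heading 232.8°, groundspeed 95.9 kt
Leg 2: desired track 0.1°; wind correction +5.8° → command heading 5.9°, groundspeed 115.4 kt
Leg 3: desired track 160.6°; wind correction -1.7° → command heading 158.9°, groundspeed 76.3 kt
Leg 4: desired track 32.7°; wind correction +10.8° → command heading 43.5°, groundspeed 106.0 kt
Leg 5: desired track 334.5°; wind correction +0.4° → command heading 334.9°, groundspeed 118.3 kt

Leg 1: heading=232.8°, groundspeed=95.9 kt
Leg 2: heading=5.9°, groundspeed=115.4 kt
Leg 3: heading=158.9°, groundspeed=76.3 kt
Leg 4: heading=43.5°, groundspeed=106.0 kt
Leg 5: heading=334.9°, groundspeed=118.3 kt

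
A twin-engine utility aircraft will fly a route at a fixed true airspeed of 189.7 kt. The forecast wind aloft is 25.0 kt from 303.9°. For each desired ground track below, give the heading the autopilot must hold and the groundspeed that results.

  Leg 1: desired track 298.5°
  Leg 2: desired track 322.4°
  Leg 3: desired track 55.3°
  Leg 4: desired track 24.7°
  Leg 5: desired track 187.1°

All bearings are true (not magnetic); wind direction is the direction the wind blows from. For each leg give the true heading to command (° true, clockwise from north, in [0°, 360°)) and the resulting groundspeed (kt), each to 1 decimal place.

Leg 1: heading=299.2°, groundspeed=164.8 kt
Leg 2: heading=320.0°, groundspeed=165.8 kt
Leg 3: heading=48.3°, groundspeed=197.4 kt
Leg 4: heading=17.2°, groundspeed=184.1 kt
Leg 5: heading=193.9°, groundspeed=199.7 kt

Leg 1: desired track 298.5°; wind correction +0.7° → command heading 299.2°, groundspeed 164.8 kt
Leg 2: desired track 322.4°; wind correction -2.4° → command heading 320.0°, groundspeed 165.8 kt
Leg 3: desired track 55.3°; wind correction -7.0° → command heading 48.3°, groundspeed 197.4 kt
Leg 4: desired track 24.7°; wind correction -7.5° → command heading 17.2°, groundspeed 184.1 kt
Leg 5: desired track 187.1°; wind correction +6.8° → command heading 193.9°, groundspeed 199.7 kt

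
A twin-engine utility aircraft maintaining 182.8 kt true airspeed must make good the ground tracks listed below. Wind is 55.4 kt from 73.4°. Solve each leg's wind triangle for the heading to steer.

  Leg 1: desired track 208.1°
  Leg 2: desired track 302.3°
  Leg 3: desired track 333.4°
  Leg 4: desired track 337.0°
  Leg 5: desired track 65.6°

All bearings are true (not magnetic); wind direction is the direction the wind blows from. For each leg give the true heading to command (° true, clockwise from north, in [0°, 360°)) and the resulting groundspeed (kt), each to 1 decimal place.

Leg 1: desired track 208.1°; wind correction -12.4° → command heading 195.7°, groundspeed 217.5 kt
Leg 2: desired track 302.3°; wind correction +13.2° → command heading 315.5°, groundspeed 214.4 kt
Leg 3: desired track 333.4°; wind correction +17.4° → command heading 350.8°, groundspeed 184.1 kt
Leg 4: desired track 337.0°; wind correction +17.5° → command heading 354.5°, groundspeed 180.5 kt
Leg 5: desired track 65.6°; wind correction +2.4° → command heading 68.0°, groundspeed 127.8 kt

Leg 1: heading=195.7°, groundspeed=217.5 kt
Leg 2: heading=315.5°, groundspeed=214.4 kt
Leg 3: heading=350.8°, groundspeed=184.1 kt
Leg 4: heading=354.5°, groundspeed=180.5 kt
Leg 5: heading=68.0°, groundspeed=127.8 kt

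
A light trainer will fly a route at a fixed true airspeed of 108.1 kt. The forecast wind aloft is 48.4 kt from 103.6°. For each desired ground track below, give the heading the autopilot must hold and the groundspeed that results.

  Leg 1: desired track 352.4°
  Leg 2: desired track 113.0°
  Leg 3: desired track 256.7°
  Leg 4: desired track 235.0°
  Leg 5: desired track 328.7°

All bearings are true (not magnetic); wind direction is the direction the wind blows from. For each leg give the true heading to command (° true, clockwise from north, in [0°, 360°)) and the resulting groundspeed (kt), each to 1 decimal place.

Leg 1: desired track 352.4°; wind correction +24.7° → command heading 17.1°, groundspeed 115.7 kt
Leg 2: desired track 113.0°; wind correction -4.2° → command heading 108.8°, groundspeed 60.1 kt
Leg 3: desired track 256.7°; wind correction -11.7° → command heading 245.0°, groundspeed 149.0 kt
Leg 4: desired track 235.0°; wind correction -19.6° → command heading 215.4°, groundspeed 133.8 kt
Leg 5: desired track 328.7°; wind correction +18.5° → command heading 347.2°, groundspeed 136.7 kt

Leg 1: heading=17.1°, groundspeed=115.7 kt
Leg 2: heading=108.8°, groundspeed=60.1 kt
Leg 3: heading=245.0°, groundspeed=149.0 kt
Leg 4: heading=215.4°, groundspeed=133.8 kt
Leg 5: heading=347.2°, groundspeed=136.7 kt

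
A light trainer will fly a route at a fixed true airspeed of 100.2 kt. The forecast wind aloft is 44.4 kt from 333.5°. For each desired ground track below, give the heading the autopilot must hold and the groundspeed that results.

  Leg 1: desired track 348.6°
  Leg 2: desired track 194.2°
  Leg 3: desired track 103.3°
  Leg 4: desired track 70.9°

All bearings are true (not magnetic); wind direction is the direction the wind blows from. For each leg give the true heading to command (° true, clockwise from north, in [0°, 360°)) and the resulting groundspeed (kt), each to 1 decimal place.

Leg 1: desired track 348.6°; wind correction -6.6° → command heading 342.0°, groundspeed 56.7 kt
Leg 2: desired track 194.2°; wind correction +16.8° → command heading 211.0°, groundspeed 129.6 kt
Leg 3: desired track 103.3°; wind correction -19.9° → command heading 83.4°, groundspeed 122.6 kt
Leg 4: desired track 70.9°; wind correction -26.1° → command heading 44.8°, groundspeed 95.7 kt

Leg 1: heading=342.0°, groundspeed=56.7 kt
Leg 2: heading=211.0°, groundspeed=129.6 kt
Leg 3: heading=83.4°, groundspeed=122.6 kt
Leg 4: heading=44.8°, groundspeed=95.7 kt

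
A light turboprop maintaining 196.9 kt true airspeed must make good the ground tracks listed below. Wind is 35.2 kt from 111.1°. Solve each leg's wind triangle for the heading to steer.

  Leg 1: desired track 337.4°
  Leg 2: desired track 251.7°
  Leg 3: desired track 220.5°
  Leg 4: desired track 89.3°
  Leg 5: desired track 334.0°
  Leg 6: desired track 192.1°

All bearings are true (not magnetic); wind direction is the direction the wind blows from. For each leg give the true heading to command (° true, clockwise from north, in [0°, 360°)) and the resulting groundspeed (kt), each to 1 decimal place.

Leg 1: heading=344.8°, groundspeed=219.6 kt
Leg 2: heading=245.2°, groundspeed=222.8 kt
Leg 3: heading=210.8°, groundspeed=205.8 kt
Leg 4: heading=93.1°, groundspeed=163.8 kt
Leg 5: heading=341.0°, groundspeed=221.2 kt
Leg 6: heading=181.9°, groundspeed=188.3 kt

Leg 1: desired track 337.4°; wind correction +7.4° → command heading 344.8°, groundspeed 219.6 kt
Leg 2: desired track 251.7°; wind correction -6.5° → command heading 245.2°, groundspeed 222.8 kt
Leg 3: desired track 220.5°; wind correction -9.7° → command heading 210.8°, groundspeed 205.8 kt
Leg 4: desired track 89.3°; wind correction +3.8° → command heading 93.1°, groundspeed 163.8 kt
Leg 5: desired track 334.0°; wind correction +7.0° → command heading 341.0°, groundspeed 221.2 kt
Leg 6: desired track 192.1°; wind correction -10.2° → command heading 181.9°, groundspeed 188.3 kt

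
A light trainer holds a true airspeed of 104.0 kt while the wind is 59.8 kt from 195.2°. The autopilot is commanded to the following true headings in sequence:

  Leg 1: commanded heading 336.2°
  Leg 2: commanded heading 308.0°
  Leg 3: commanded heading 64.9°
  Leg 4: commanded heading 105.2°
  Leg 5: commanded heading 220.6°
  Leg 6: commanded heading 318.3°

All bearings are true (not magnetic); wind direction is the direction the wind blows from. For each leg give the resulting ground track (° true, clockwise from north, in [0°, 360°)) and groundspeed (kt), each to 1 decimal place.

Leg 1: heading 336.2°; drift +14.0° → track 350.2°, groundspeed 155.1 kt
Leg 2: heading 308.0°; drift +23.4° → track 331.4°, groundspeed 138.6 kt
Leg 3: heading 64.9°; drift -17.7° → track 47.2°, groundspeed 149.8 kt
Leg 4: heading 105.2°; drift -29.9° → track 75.3°, groundspeed 120.0 kt
Leg 5: heading 220.6°; drift +27.2° → track 247.8°, groundspeed 56.2 kt
Leg 6: heading 318.3°; drift +20.1° → track 338.4°, groundspeed 145.5 kt

Leg 1: track=350.2°, groundspeed=155.1 kt
Leg 2: track=331.4°, groundspeed=138.6 kt
Leg 3: track=47.2°, groundspeed=149.8 kt
Leg 4: track=75.3°, groundspeed=120.0 kt
Leg 5: track=247.8°, groundspeed=56.2 kt
Leg 6: track=338.4°, groundspeed=145.5 kt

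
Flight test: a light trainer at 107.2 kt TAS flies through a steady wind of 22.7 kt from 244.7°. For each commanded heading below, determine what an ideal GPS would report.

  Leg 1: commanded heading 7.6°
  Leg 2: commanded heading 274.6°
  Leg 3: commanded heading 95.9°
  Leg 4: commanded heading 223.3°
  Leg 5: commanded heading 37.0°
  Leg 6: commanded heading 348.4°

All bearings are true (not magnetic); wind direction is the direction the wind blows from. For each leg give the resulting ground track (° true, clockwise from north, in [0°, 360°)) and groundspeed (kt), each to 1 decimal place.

Leg 1: heading 7.6°; drift +9.1° → track 16.7°, groundspeed 121.0 kt
Leg 2: heading 274.6°; drift +7.4° → track 282.0°, groundspeed 88.2 kt
Leg 3: heading 95.9°; drift -5.3° → track 90.6°, groundspeed 127.2 kt
Leg 4: heading 223.3°; drift -5.5° → track 217.8°, groundspeed 86.5 kt
Leg 5: heading 37.0°; drift +4.7° → track 41.7°, groundspeed 127.7 kt
Leg 6: heading 348.4°; drift +11.1° → track 359.5°, groundspeed 114.7 kt

Leg 1: track=16.7°, groundspeed=121.0 kt
Leg 2: track=282.0°, groundspeed=88.2 kt
Leg 3: track=90.6°, groundspeed=127.2 kt
Leg 4: track=217.8°, groundspeed=86.5 kt
Leg 5: track=41.7°, groundspeed=127.7 kt
Leg 6: track=359.5°, groundspeed=114.7 kt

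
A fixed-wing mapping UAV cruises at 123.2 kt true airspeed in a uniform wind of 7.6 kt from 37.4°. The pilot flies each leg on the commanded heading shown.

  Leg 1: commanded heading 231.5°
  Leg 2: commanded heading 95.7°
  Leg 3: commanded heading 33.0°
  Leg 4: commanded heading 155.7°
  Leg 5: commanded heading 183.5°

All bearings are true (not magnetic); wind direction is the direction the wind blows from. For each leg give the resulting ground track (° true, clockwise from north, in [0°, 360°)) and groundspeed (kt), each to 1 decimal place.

Leg 1: track=230.7°, groundspeed=130.6 kt
Leg 2: track=98.8°, groundspeed=119.4 kt
Leg 3: track=32.7°, groundspeed=115.6 kt
Leg 4: track=158.7°, groundspeed=127.0 kt
Leg 5: track=185.4°, groundspeed=129.6 kt

Leg 1: heading 231.5°; drift -0.8° → track 230.7°, groundspeed 130.6 kt
Leg 2: heading 95.7°; drift +3.1° → track 98.8°, groundspeed 119.4 kt
Leg 3: heading 33.0°; drift -0.3° → track 32.7°, groundspeed 115.6 kt
Leg 4: heading 155.7°; drift +3.0° → track 158.7°, groundspeed 127.0 kt
Leg 5: heading 183.5°; drift +1.9° → track 185.4°, groundspeed 129.6 kt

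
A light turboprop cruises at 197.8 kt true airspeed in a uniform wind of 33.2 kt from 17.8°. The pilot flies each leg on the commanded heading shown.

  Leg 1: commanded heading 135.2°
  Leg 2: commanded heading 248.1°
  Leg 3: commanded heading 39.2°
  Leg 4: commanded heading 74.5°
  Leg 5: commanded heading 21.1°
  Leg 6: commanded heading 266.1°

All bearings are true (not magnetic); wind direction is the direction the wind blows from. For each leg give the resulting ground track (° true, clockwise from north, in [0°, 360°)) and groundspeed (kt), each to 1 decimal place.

Leg 1: track=143.1°, groundspeed=215.1 kt
Leg 2: track=241.4°, groundspeed=220.5 kt
Leg 3: track=43.4°, groundspeed=167.3 kt
Leg 4: track=83.3°, groundspeed=181.7 kt
Leg 5: track=21.8°, groundspeed=164.7 kt
Leg 6: track=257.7°, groundspeed=212.3 kt

Leg 1: heading 135.2°; drift +7.9° → track 143.1°, groundspeed 215.1 kt
Leg 2: heading 248.1°; drift -6.7° → track 241.4°, groundspeed 220.5 kt
Leg 3: heading 39.2°; drift +4.2° → track 43.4°, groundspeed 167.3 kt
Leg 4: heading 74.5°; drift +8.8° → track 83.3°, groundspeed 181.7 kt
Leg 5: heading 21.1°; drift +0.7° → track 21.8°, groundspeed 164.7 kt
Leg 6: heading 266.1°; drift -8.4° → track 257.7°, groundspeed 212.3 kt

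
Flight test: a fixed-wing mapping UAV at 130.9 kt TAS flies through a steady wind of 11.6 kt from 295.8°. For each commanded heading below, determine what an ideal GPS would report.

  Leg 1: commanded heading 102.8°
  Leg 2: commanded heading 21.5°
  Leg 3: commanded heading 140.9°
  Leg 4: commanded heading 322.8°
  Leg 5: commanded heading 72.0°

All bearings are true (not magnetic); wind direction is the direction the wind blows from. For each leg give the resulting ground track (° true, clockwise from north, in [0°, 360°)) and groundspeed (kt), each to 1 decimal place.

Leg 1: track=103.9°, groundspeed=142.2 kt
Leg 2: track=26.6°, groundspeed=130.5 kt
Leg 3: track=138.9°, groundspeed=141.5 kt
Leg 4: track=325.3°, groundspeed=120.7 kt
Leg 5: track=75.3°, groundspeed=139.5 kt

Leg 1: heading 102.8°; drift +1.1° → track 103.9°, groundspeed 142.2 kt
Leg 2: heading 21.5°; drift +5.1° → track 26.6°, groundspeed 130.5 kt
Leg 3: heading 140.9°; drift -2.0° → track 138.9°, groundspeed 141.5 kt
Leg 4: heading 322.8°; drift +2.5° → track 325.3°, groundspeed 120.7 kt
Leg 5: heading 72.0°; drift +3.3° → track 75.3°, groundspeed 139.5 kt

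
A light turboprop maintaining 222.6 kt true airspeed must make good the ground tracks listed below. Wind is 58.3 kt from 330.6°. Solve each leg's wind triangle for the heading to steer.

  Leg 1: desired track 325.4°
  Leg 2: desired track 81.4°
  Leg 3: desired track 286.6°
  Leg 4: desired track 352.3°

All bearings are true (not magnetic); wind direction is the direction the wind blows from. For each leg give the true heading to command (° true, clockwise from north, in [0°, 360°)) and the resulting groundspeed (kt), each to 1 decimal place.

Leg 1: heading=326.8°, groundspeed=164.5 kt
Leg 2: heading=67.2°, groundspeed=236.5 kt
Leg 3: heading=297.1°, groundspeed=176.9 kt
Leg 4: heading=346.7°, groundspeed=167.4 kt

Leg 1: desired track 325.4°; wind correction +1.4° → command heading 326.8°, groundspeed 164.5 kt
Leg 2: desired track 81.4°; wind correction -14.2° → command heading 67.2°, groundspeed 236.5 kt
Leg 3: desired track 286.6°; wind correction +10.5° → command heading 297.1°, groundspeed 176.9 kt
Leg 4: desired track 352.3°; wind correction -5.6° → command heading 346.7°, groundspeed 167.4 kt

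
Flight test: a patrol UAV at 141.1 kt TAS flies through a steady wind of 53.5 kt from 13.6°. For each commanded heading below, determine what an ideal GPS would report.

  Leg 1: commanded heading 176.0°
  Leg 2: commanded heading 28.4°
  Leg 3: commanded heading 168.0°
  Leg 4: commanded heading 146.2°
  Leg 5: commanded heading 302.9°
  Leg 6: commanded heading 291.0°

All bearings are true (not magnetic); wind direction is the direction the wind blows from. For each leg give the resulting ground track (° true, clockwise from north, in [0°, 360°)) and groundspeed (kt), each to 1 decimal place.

Leg 1: heading 176.0°; drift +4.8° → track 180.8°, groundspeed 192.8 kt
Leg 2: heading 28.4°; drift +8.7° → track 37.1°, groundspeed 90.4 kt
Leg 3: heading 168.0°; drift +7.0° → track 175.0°, groundspeed 190.8 kt
Leg 4: heading 146.2°; drift +12.5° → track 158.7°, groundspeed 181.6 kt
Leg 5: heading 302.9°; drift -22.3° → track 280.6°, groundspeed 133.3 kt
Leg 6: heading 291.0°; drift -21.6° → track 269.4°, groundspeed 144.3 kt

Leg 1: track=180.8°, groundspeed=192.8 kt
Leg 2: track=37.1°, groundspeed=90.4 kt
Leg 3: track=175.0°, groundspeed=190.8 kt
Leg 4: track=158.7°, groundspeed=181.6 kt
Leg 5: track=280.6°, groundspeed=133.3 kt
Leg 6: track=269.4°, groundspeed=144.3 kt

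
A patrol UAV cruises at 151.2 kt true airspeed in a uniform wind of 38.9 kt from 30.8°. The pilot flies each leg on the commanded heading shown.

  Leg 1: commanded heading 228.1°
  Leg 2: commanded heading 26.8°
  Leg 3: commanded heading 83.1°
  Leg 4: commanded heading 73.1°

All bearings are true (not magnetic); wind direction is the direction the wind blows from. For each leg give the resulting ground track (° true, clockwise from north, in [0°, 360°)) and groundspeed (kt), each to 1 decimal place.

Leg 1: track=224.6°, groundspeed=188.7 kt
Leg 2: track=25.4°, groundspeed=112.4 kt
Leg 3: track=96.7°, groundspeed=131.1 kt
Leg 4: track=85.2°, groundspeed=125.2 kt

Leg 1: heading 228.1°; drift -3.5° → track 224.6°, groundspeed 188.7 kt
Leg 2: heading 26.8°; drift -1.4° → track 25.4°, groundspeed 112.4 kt
Leg 3: heading 83.1°; drift +13.6° → track 96.7°, groundspeed 131.1 kt
Leg 4: heading 73.1°; drift +12.1° → track 85.2°, groundspeed 125.2 kt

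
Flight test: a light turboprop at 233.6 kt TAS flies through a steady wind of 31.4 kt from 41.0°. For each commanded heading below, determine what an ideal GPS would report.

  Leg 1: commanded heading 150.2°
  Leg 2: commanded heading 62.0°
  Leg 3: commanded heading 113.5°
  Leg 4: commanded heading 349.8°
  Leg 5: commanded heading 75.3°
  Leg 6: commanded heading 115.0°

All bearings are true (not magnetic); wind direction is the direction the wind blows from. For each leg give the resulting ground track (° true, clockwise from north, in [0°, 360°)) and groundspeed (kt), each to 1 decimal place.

Leg 1: heading 150.2°; drift +6.9° → track 157.1°, groundspeed 245.7 kt
Leg 2: heading 62.0°; drift +3.2° → track 65.2°, groundspeed 204.6 kt
Leg 3: heading 113.5°; drift +7.6° → track 121.1°, groundspeed 226.1 kt
Leg 4: heading 349.8°; drift -6.5° → track 343.3°, groundspeed 215.3 kt
Leg 5: heading 75.3°; drift +4.9° → track 80.2°, groundspeed 208.4 kt
Leg 6: heading 115.0°; drift +7.6° → track 122.6°, groundspeed 227.0 kt

Leg 1: track=157.1°, groundspeed=245.7 kt
Leg 2: track=65.2°, groundspeed=204.6 kt
Leg 3: track=121.1°, groundspeed=226.1 kt
Leg 4: track=343.3°, groundspeed=215.3 kt
Leg 5: track=80.2°, groundspeed=208.4 kt
Leg 6: track=122.6°, groundspeed=227.0 kt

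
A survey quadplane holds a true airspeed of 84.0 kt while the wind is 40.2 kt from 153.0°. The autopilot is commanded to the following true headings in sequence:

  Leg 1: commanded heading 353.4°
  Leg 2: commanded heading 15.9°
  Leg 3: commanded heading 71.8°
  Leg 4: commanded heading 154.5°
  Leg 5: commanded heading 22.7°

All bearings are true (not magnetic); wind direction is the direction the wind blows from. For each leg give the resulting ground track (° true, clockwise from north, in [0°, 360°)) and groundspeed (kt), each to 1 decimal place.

Leg 1: track=346.8°, groundspeed=122.5 kt
Leg 2: track=2.3°, groundspeed=116.7 kt
Leg 3: track=44.8°, groundspeed=87.4 kt
Leg 4: track=155.9°, groundspeed=43.8 kt
Leg 5: track=7.1°, groundspeed=114.2 kt

Leg 1: heading 353.4°; drift -6.6° → track 346.8°, groundspeed 122.5 kt
Leg 2: heading 15.9°; drift -13.6° → track 2.3°, groundspeed 116.7 kt
Leg 3: heading 71.8°; drift -27.0° → track 44.8°, groundspeed 87.4 kt
Leg 4: heading 154.5°; drift +1.4° → track 155.9°, groundspeed 43.8 kt
Leg 5: heading 22.7°; drift -15.6° → track 7.1°, groundspeed 114.2 kt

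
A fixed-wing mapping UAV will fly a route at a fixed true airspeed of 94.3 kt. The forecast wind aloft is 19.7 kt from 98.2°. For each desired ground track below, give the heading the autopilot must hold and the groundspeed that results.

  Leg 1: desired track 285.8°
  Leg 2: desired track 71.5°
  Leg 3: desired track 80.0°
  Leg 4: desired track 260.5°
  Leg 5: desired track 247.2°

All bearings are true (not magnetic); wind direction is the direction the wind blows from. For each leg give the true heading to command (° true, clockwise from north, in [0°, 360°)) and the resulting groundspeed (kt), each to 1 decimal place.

Leg 1: heading=287.4°, groundspeed=113.8 kt
Leg 2: heading=76.9°, groundspeed=76.3 kt
Leg 3: heading=83.7°, groundspeed=75.4 kt
Leg 4: heading=256.9°, groundspeed=112.9 kt
Leg 5: heading=241.0°, groundspeed=110.6 kt

Leg 1: desired track 285.8°; wind correction +1.6° → command heading 287.4°, groundspeed 113.8 kt
Leg 2: desired track 71.5°; wind correction +5.4° → command heading 76.9°, groundspeed 76.3 kt
Leg 3: desired track 80.0°; wind correction +3.7° → command heading 83.7°, groundspeed 75.4 kt
Leg 4: desired track 260.5°; wind correction -3.6° → command heading 256.9°, groundspeed 112.9 kt
Leg 5: desired track 247.2°; wind correction -6.2° → command heading 241.0°, groundspeed 110.6 kt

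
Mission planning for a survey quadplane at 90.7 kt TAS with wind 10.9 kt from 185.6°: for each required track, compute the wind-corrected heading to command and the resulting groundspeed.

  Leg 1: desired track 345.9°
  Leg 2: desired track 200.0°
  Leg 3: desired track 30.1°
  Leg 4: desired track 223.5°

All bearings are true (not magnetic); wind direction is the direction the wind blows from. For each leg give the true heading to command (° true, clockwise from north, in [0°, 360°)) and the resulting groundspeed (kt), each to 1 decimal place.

Leg 1: desired track 345.9°; wind correction -2.3° → command heading 343.6°, groundspeed 100.9 kt
Leg 2: desired track 200.0°; wind correction -1.7° → command heading 198.3°, groundspeed 80.1 kt
Leg 3: desired track 30.1°; wind correction +2.9° → command heading 33.0°, groundspeed 100.5 kt
Leg 4: desired track 223.5°; wind correction -4.2° → command heading 219.3°, groundspeed 81.9 kt

Leg 1: heading=343.6°, groundspeed=100.9 kt
Leg 2: heading=198.3°, groundspeed=80.1 kt
Leg 3: heading=33.0°, groundspeed=100.5 kt
Leg 4: heading=219.3°, groundspeed=81.9 kt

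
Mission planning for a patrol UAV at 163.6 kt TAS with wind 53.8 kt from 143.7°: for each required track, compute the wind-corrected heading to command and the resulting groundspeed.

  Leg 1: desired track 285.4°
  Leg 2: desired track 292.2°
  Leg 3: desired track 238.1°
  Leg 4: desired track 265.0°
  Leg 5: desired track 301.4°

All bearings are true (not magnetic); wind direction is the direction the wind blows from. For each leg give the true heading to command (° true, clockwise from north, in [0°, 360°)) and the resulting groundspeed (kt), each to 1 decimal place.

Leg 1: heading=273.6°, groundspeed=202.4 kt
Leg 2: heading=282.3°, groundspeed=207.0 kt
Leg 3: heading=219.0°, groundspeed=158.7 kt
Leg 4: heading=248.7°, groundspeed=185.0 kt
Leg 5: heading=294.2°, groundspeed=212.1 kt

Leg 1: desired track 285.4°; wind correction -11.8° → command heading 273.6°, groundspeed 202.4 kt
Leg 2: desired track 292.2°; wind correction -9.9° → command heading 282.3°, groundspeed 207.0 kt
Leg 3: desired track 238.1°; wind correction -19.1° → command heading 219.0°, groundspeed 158.7 kt
Leg 4: desired track 265.0°; wind correction -16.3° → command heading 248.7°, groundspeed 185.0 kt
Leg 5: desired track 301.4°; wind correction -7.2° → command heading 294.2°, groundspeed 212.1 kt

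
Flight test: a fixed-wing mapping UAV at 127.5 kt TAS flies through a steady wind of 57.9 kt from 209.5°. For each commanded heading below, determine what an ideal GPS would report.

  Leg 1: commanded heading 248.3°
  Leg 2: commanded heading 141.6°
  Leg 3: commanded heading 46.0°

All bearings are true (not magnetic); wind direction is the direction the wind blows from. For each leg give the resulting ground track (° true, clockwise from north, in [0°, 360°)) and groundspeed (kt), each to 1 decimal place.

Leg 1: heading 248.3°; drift +23.8° → track 272.1°, groundspeed 90.0 kt
Leg 2: heading 141.6°; drift -26.9° → track 114.7°, groundspeed 118.5 kt
Leg 3: heading 46.0°; drift -5.1° → track 40.9°, groundspeed 183.8 kt

Leg 1: track=272.1°, groundspeed=90.0 kt
Leg 2: track=114.7°, groundspeed=118.5 kt
Leg 3: track=40.9°, groundspeed=183.8 kt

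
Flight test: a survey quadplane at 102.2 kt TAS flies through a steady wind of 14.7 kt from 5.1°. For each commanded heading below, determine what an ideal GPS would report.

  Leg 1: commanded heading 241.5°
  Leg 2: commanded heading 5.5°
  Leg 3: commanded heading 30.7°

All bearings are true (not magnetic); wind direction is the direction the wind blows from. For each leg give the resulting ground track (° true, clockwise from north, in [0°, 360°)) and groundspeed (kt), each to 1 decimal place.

Leg 1: track=235.2°, groundspeed=111.0 kt
Leg 2: track=5.6°, groundspeed=87.5 kt
Leg 3: track=34.8°, groundspeed=89.2 kt

Leg 1: heading 241.5°; drift -6.3° → track 235.2°, groundspeed 111.0 kt
Leg 2: heading 5.5°; drift +0.1° → track 5.6°, groundspeed 87.5 kt
Leg 3: heading 30.7°; drift +4.1° → track 34.8°, groundspeed 89.2 kt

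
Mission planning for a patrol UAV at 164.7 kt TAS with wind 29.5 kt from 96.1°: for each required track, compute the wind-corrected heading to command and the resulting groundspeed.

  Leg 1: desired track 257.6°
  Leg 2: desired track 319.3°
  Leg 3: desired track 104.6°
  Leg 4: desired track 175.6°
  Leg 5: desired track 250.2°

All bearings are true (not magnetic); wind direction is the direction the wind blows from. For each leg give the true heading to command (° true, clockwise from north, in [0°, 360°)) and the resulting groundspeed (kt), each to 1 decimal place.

Leg 1: heading=254.3°, groundspeed=192.4 kt
Leg 2: heading=326.3°, groundspeed=185.0 kt
Leg 3: heading=103.1°, groundspeed=135.5 kt
Leg 4: heading=165.5°, groundspeed=156.7 kt
Leg 5: heading=245.7°, groundspeed=190.7 kt

Leg 1: desired track 257.6°; wind correction -3.3° → command heading 254.3°, groundspeed 192.4 kt
Leg 2: desired track 319.3°; wind correction +7.0° → command heading 326.3°, groundspeed 185.0 kt
Leg 3: desired track 104.6°; wind correction -1.5° → command heading 103.1°, groundspeed 135.5 kt
Leg 4: desired track 175.6°; wind correction -10.1° → command heading 165.5°, groundspeed 156.7 kt
Leg 5: desired track 250.2°; wind correction -4.5° → command heading 245.7°, groundspeed 190.7 kt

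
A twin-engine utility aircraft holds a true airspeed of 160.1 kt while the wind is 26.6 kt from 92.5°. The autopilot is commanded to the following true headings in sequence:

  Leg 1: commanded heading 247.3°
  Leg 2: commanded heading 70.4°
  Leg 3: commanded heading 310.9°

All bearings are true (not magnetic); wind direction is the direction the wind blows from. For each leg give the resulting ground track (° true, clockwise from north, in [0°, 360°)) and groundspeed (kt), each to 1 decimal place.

Leg 1: track=250.8°, groundspeed=184.5 kt
Leg 2: track=66.2°, groundspeed=135.8 kt
Leg 3: track=305.7°, groundspeed=181.7 kt

Leg 1: heading 247.3°; drift +3.5° → track 250.8°, groundspeed 184.5 kt
Leg 2: heading 70.4°; drift -4.2° → track 66.2°, groundspeed 135.8 kt
Leg 3: heading 310.9°; drift -5.2° → track 305.7°, groundspeed 181.7 kt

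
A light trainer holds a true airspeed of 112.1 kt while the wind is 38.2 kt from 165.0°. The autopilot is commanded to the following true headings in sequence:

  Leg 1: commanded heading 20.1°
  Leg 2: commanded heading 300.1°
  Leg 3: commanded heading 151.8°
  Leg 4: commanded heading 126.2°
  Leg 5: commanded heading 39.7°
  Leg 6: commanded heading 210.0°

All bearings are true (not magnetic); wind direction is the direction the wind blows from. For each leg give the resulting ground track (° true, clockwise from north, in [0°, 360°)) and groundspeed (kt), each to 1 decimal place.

Leg 1: track=11.4°, groundspeed=145.0 kt
Leg 2: track=311.1°, groundspeed=141.7 kt
Leg 3: track=145.2°, groundspeed=75.4 kt
Leg 4: track=110.0°, groundspeed=85.7 kt
Leg 5: track=26.6°, groundspeed=137.7 kt
Leg 6: track=227.6°, groundspeed=89.3 kt

Leg 1: heading 20.1°; drift -8.7° → track 11.4°, groundspeed 145.0 kt
Leg 2: heading 300.1°; drift +11.0° → track 311.1°, groundspeed 141.7 kt
Leg 3: heading 151.8°; drift -6.6° → track 145.2°, groundspeed 75.4 kt
Leg 4: heading 126.2°; drift -16.2° → track 110.0°, groundspeed 85.7 kt
Leg 5: heading 39.7°; drift -13.1° → track 26.6°, groundspeed 137.7 kt
Leg 6: heading 210.0°; drift +17.6° → track 227.6°, groundspeed 89.3 kt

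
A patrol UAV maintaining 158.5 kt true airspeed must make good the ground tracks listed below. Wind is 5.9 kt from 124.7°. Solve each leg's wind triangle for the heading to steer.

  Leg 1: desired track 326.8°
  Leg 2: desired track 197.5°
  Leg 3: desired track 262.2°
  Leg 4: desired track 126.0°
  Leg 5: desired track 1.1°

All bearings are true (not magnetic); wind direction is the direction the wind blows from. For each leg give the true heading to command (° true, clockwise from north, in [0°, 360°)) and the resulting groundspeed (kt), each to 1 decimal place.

Leg 1: heading=327.6°, groundspeed=164.0 kt
Leg 2: heading=195.5°, groundspeed=156.7 kt
Leg 3: heading=260.8°, groundspeed=162.8 kt
Leg 4: heading=126.0°, groundspeed=152.6 kt
Leg 5: heading=2.9°, groundspeed=161.7 kt

Leg 1: desired track 326.8°; wind correction +0.8° → command heading 327.6°, groundspeed 164.0 kt
Leg 2: desired track 197.5°; wind correction -2.0° → command heading 195.5°, groundspeed 156.7 kt
Leg 3: desired track 262.2°; wind correction -1.4° → command heading 260.8°, groundspeed 162.8 kt
Leg 4: desired track 126.0°; wind correction +0.0° → command heading 126.0°, groundspeed 152.6 kt
Leg 5: desired track 1.1°; wind correction +1.8° → command heading 2.9°, groundspeed 161.7 kt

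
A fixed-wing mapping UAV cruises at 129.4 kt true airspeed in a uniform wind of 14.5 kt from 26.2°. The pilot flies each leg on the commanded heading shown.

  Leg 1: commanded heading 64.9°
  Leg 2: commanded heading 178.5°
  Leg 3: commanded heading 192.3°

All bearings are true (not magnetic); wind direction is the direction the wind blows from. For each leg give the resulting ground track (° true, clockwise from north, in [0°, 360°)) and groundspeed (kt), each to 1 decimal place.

Leg 1: track=69.3°, groundspeed=118.4 kt
Leg 2: track=181.2°, groundspeed=142.4 kt
Leg 3: track=193.7°, groundspeed=143.5 kt

Leg 1: heading 64.9°; drift +4.4° → track 69.3°, groundspeed 118.4 kt
Leg 2: heading 178.5°; drift +2.7° → track 181.2°, groundspeed 142.4 kt
Leg 3: heading 192.3°; drift +1.4° → track 193.7°, groundspeed 143.5 kt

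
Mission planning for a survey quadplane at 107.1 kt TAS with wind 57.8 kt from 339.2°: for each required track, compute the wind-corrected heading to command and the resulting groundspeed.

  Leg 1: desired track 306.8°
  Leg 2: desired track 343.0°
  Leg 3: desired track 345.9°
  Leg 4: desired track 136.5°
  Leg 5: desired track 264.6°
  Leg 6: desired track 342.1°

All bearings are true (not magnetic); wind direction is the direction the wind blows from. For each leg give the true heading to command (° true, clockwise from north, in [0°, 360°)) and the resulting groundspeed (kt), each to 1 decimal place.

Leg 1: desired track 306.8°; wind correction +16.8° → command heading 323.6°, groundspeed 53.7 kt
Leg 2: desired track 343.0°; wind correction -2.0° → command heading 341.0°, groundspeed 49.4 kt
Leg 3: desired track 345.9°; wind correction -3.6° → command heading 342.3°, groundspeed 49.5 kt
Leg 4: desired track 136.5°; wind correction -12.0° → command heading 124.5°, groundspeed 158.1 kt
Leg 5: desired track 264.6°; wind correction +31.4° → command heading 296.0°, groundspeed 76.1 kt
Leg 6: desired track 342.1°; wind correction -1.6° → command heading 340.5°, groundspeed 49.3 kt

Leg 1: heading=323.6°, groundspeed=53.7 kt
Leg 2: heading=341.0°, groundspeed=49.4 kt
Leg 3: heading=342.3°, groundspeed=49.5 kt
Leg 4: heading=124.5°, groundspeed=158.1 kt
Leg 5: heading=296.0°, groundspeed=76.1 kt
Leg 6: heading=340.5°, groundspeed=49.3 kt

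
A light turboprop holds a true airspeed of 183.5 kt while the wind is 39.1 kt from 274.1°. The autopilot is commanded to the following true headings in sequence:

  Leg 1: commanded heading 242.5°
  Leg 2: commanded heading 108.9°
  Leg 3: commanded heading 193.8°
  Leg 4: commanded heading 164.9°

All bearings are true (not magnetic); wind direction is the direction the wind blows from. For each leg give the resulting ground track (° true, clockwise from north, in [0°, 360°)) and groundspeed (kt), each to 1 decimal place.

Leg 1: heading 242.5°; drift -7.8° → track 234.7°, groundspeed 151.6 kt
Leg 2: heading 108.9°; drift -2.6° → track 106.3°, groundspeed 221.5 kt
Leg 3: heading 193.8°; drift -12.3° → track 181.5°, groundspeed 181.1 kt
Leg 4: heading 164.9°; drift -10.7° → track 154.2°, groundspeed 199.8 kt

Leg 1: track=234.7°, groundspeed=151.6 kt
Leg 2: track=106.3°, groundspeed=221.5 kt
Leg 3: track=181.5°, groundspeed=181.1 kt
Leg 4: track=154.2°, groundspeed=199.8 kt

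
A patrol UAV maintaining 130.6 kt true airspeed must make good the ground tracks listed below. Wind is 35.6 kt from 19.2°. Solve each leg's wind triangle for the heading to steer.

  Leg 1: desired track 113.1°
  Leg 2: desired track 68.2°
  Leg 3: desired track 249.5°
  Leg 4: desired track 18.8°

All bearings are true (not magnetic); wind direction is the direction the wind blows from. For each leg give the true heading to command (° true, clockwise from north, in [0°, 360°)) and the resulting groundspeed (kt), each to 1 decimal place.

Leg 1: desired track 113.1°; wind correction -15.8° → command heading 97.3°, groundspeed 128.1 kt
Leg 2: desired track 68.2°; wind correction -11.9° → command heading 56.3°, groundspeed 104.5 kt
Leg 3: desired track 249.5°; wind correction +12.1° → command heading 261.6°, groundspeed 150.4 kt
Leg 4: desired track 18.8°; wind correction +0.1° → command heading 18.9°, groundspeed 95.0 kt

Leg 1: heading=97.3°, groundspeed=128.1 kt
Leg 2: heading=56.3°, groundspeed=104.5 kt
Leg 3: heading=261.6°, groundspeed=150.4 kt
Leg 4: heading=18.9°, groundspeed=95.0 kt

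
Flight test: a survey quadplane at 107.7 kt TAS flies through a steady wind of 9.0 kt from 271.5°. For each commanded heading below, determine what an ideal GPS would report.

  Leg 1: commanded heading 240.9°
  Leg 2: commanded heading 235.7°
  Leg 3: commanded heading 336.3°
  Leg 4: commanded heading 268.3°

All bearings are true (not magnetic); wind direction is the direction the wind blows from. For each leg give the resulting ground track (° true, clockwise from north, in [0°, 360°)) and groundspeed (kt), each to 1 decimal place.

Leg 1: heading 240.9°; drift -2.6° → track 238.3°, groundspeed 100.1 kt
Leg 2: heading 235.7°; drift -3.0° → track 232.7°, groundspeed 100.5 kt
Leg 3: heading 336.3°; drift +4.5° → track 340.8°, groundspeed 104.2 kt
Leg 4: heading 268.3°; drift -0.3° → track 268.0°, groundspeed 98.7 kt

Leg 1: track=238.3°, groundspeed=100.1 kt
Leg 2: track=232.7°, groundspeed=100.5 kt
Leg 3: track=340.8°, groundspeed=104.2 kt
Leg 4: track=268.0°, groundspeed=98.7 kt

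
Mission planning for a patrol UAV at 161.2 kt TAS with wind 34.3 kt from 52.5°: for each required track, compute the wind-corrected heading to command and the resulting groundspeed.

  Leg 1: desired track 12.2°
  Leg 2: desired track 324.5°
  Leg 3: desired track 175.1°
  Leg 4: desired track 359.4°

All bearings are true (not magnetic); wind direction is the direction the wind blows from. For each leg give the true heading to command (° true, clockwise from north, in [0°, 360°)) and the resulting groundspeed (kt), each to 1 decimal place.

Leg 1: desired track 12.2°; wind correction +7.9° → command heading 20.1°, groundspeed 133.5 kt
Leg 2: desired track 324.5°; wind correction +12.3° → command heading 336.8°, groundspeed 156.3 kt
Leg 3: desired track 175.1°; wind correction -10.3° → command heading 164.8°, groundspeed 177.1 kt
Leg 4: desired track 359.4°; wind correction +9.8° → command heading 9.2°, groundspeed 138.3 kt

Leg 1: heading=20.1°, groundspeed=133.5 kt
Leg 2: heading=336.8°, groundspeed=156.3 kt
Leg 3: heading=164.8°, groundspeed=177.1 kt
Leg 4: heading=9.2°, groundspeed=138.3 kt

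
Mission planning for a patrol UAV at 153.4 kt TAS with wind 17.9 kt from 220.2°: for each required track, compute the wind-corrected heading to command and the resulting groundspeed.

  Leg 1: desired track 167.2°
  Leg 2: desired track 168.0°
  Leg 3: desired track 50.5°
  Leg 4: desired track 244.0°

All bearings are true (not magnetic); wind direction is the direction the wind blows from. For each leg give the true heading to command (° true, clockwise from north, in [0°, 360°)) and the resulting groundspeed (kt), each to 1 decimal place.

Leg 1: heading=172.5°, groundspeed=142.0 kt
Leg 2: heading=173.3°, groundspeed=141.8 kt
Leg 3: heading=51.7°, groundspeed=171.0 kt
Leg 4: heading=241.3°, groundspeed=136.9 kt

Leg 1: desired track 167.2°; wind correction +5.3° → command heading 172.5°, groundspeed 142.0 kt
Leg 2: desired track 168.0°; wind correction +5.3° → command heading 173.3°, groundspeed 141.8 kt
Leg 3: desired track 50.5°; wind correction +1.2° → command heading 51.7°, groundspeed 171.0 kt
Leg 4: desired track 244.0°; wind correction -2.7° → command heading 241.3°, groundspeed 136.9 kt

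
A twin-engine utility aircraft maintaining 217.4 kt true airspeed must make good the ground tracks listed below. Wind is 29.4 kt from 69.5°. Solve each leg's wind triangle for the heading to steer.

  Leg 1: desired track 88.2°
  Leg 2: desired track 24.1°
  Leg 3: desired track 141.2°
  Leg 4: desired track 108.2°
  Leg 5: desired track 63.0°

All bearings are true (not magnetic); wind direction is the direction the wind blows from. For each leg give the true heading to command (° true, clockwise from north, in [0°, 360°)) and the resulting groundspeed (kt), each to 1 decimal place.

Leg 1: heading=85.7°, groundspeed=189.3 kt
Leg 2: heading=29.6°, groundspeed=195.7 kt
Leg 3: heading=133.8°, groundspeed=206.4 kt
Leg 4: heading=103.3°, groundspeed=193.7 kt
Leg 5: heading=63.9°, groundspeed=188.2 kt

Leg 1: desired track 88.2°; wind correction -2.5° → command heading 85.7°, groundspeed 189.3 kt
Leg 2: desired track 24.1°; wind correction +5.5° → command heading 29.6°, groundspeed 195.7 kt
Leg 3: desired track 141.2°; wind correction -7.4° → command heading 133.8°, groundspeed 206.4 kt
Leg 4: desired track 108.2°; wind correction -4.9° → command heading 103.3°, groundspeed 193.7 kt
Leg 5: desired track 63.0°; wind correction +0.9° → command heading 63.9°, groundspeed 188.2 kt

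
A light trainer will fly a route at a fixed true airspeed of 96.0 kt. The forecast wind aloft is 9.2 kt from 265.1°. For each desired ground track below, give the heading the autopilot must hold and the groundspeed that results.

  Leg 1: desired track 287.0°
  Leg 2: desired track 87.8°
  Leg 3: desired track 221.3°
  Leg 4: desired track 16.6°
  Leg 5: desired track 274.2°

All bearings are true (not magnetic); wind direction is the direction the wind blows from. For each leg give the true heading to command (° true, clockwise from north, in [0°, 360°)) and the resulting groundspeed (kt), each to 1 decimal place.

Leg 1: desired track 287.0°; wind correction -2.0° → command heading 285.0°, groundspeed 87.4 kt
Leg 2: desired track 87.8°; wind correction +0.3° → command heading 88.1°, groundspeed 105.2 kt
Leg 3: desired track 221.3°; wind correction +3.8° → command heading 225.1°, groundspeed 89.1 kt
Leg 4: desired track 16.6°; wind correction -5.1° → command heading 11.5°, groundspeed 99.0 kt
Leg 5: desired track 274.2°; wind correction -0.9° → command heading 273.3°, groundspeed 86.9 kt

Leg 1: heading=285.0°, groundspeed=87.4 kt
Leg 2: heading=88.1°, groundspeed=105.2 kt
Leg 3: heading=225.1°, groundspeed=89.1 kt
Leg 4: heading=11.5°, groundspeed=99.0 kt
Leg 5: heading=273.3°, groundspeed=86.9 kt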